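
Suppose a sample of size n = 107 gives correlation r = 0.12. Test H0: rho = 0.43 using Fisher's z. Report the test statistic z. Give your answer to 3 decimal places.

-3.460

z_r = atanh(0.12) = 0.120581,  z_0 = atanh(0.43) = 0.459897
SE = 1/√(n−3) = 1/√104 = 0.098058
z = (z_r − z_0)/SE = (0.120581 − 0.459897) / 0.098058 = -0.339316 / 0.098058 = -3.460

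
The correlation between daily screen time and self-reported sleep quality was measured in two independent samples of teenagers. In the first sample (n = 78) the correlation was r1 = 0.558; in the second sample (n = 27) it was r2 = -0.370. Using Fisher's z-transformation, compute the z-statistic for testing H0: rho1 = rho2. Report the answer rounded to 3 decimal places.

z1 = atanh(0.558) = 0.629924,  z2 = atanh(-0.370) = -0.388423
SE = √(1/(n1−3) + 1/(n2−3)) = √(1/75 + 1/24) = √(0.0133333 + 0.0416667) = √0.0550000 = 0.234521
z = (z1 − z2)/SE = (0.629924 − (-0.388423)) / 0.234521 = 1.018347 / 0.234521 = 4.342

4.342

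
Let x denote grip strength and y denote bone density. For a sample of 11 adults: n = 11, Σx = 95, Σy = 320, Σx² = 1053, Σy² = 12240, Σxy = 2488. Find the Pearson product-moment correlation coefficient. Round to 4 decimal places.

S_xy = nΣxy − ΣxΣy = 11·2488 − 95·320 = 27368 − 30400 = -3032
S_xx = nΣx² − (Σx)² = 11·1053 − 95² = 11583 − 9025 = 2558
S_yy = nΣy² − (Σy)² = 11·12240 − 320² = 134640 − 102400 = 32240
r = S_xy / √(S_xx·S_yy) = -3032 / √(2558·32240) = -3032 / √82469920 = -3032 / 9081.2951 = -0.3339

-0.3339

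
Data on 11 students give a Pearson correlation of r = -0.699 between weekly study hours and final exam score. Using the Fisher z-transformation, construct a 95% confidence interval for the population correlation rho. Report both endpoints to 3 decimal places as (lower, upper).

(-0.915, -0.171)

Fisher z: z_r = atanh(r) = ½·ln((1+(-0.699))/(1−(-0.699))) = -0.865342
SE(z) = 1/√(n−3) = 1/√8 = 0.353553
95% ⇒ z* = 1.960; margin = 1.960·0.353553 = 0.692964
CI on z-scale: (-1.558306, -0.172378)
Back-transform: tanh(-1.558306) = -0.915146, tanh(-0.172378) = -0.170691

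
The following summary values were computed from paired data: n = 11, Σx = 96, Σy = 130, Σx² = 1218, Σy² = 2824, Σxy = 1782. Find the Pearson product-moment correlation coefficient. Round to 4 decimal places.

0.9254

S_xy = nΣxy − ΣxΣy = 11·1782 − 96·130 = 19602 − 12480 = 7122
S_xx = nΣx² − (Σx)² = 11·1218 − 96² = 13398 − 9216 = 4182
S_yy = nΣy² − (Σy)² = 11·2824 − 130² = 31064 − 16900 = 14164
r = S_xy / √(S_xx·S_yy) = 7122 / √(4182·14164) = 7122 / √59233848 = 7122 / 7696.3529 = 0.9254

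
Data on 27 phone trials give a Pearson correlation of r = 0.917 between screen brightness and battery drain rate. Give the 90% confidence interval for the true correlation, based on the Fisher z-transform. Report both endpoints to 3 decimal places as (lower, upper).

z_r = atanh(0.917) = 1.569838;  SE = 1/√(n−3) = 1/√24 = 0.204124
z-limits: 1.569838 ± 1.645·0.204124 = 1.569838 ± 0.335784 = [1.234054, 1.905622]
ρ-limits: (tanh 1.234054, tanh 1.905622) = (0.844, 0.957)

(0.844, 0.957)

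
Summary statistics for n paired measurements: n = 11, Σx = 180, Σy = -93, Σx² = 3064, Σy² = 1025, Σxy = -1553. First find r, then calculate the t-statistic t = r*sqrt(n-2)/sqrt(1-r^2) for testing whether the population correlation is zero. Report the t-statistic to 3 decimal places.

S_xy = nΣxy − ΣxΣy = 11·(-1553) − 180·(-93) = -17083 − (-16740) = -343
S_xx = nΣx² − (Σx)² = 11·3064 − 180² = 33704 − 32400 = 1304
S_yy = nΣy² − (Σy)² = 11·1025 − (-93)² = 11275 − 8649 = 2626
r = S_xy / √(S_xx·S_yy) = -343 / √(1304·2626) = -343 / √3424304 = -343 / 1850.4875 = -0.1854
t = r·√(n−2)/√(1−r²) = -0.1854·√9 / √(1−0.034373) = -0.556200 / 0.982663 = -0.566

-0.566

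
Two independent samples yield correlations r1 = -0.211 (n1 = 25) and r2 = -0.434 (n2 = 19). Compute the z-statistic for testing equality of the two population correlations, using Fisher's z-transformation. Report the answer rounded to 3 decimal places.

Fisher z-transforms: z1 = atanh(-0.211) = -0.214218, z2 = atanh(-0.434) = -0.464814; difference d = 0.250596
Var(d) = 1/22 + 1/16 = 0.0454545 + 0.0625000 = 0.1079545
z = d/√Var(d) = 0.250596 / √0.1079545 = 0.250596 / 0.328564 = 0.763

0.763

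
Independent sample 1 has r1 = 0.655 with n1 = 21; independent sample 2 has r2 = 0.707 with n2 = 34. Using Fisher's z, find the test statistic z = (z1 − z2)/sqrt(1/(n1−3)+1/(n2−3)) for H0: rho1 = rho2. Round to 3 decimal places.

-0.328

Fisher z-transforms: z1 = atanh(0.655) = 0.784006, z2 = atanh(0.707) = 0.881160; difference d = -0.097154
Var(d) = 1/18 + 1/31 = 0.0555556 + 0.0322581 = 0.0878137
z = d/√Var(d) = -0.097154 / √0.0878137 = -0.097154 / 0.296334 = -0.328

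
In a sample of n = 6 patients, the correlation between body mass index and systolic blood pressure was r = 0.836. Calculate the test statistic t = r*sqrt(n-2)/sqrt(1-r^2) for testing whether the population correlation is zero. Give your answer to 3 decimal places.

3.047

1 − r² = 1 − 0.698896 = 0.301104;  √(1−r²) = 0.548729
√(n−2) = √4 = 2.000000
t = r·√(n−2)/√(1−r²) = 0.836 · 2.000000 / 0.548729 = 3.047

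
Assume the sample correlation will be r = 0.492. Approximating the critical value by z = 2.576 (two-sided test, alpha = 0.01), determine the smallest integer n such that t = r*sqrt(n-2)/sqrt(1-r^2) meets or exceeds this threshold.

Need r·√(n−2)/√(1−r²) ≥ 2.576
√(n−2) ≥ 2.576·√(1−0.242064) / 0.492 = 2.576·0.870595 / 0.492 = 4.5582
n−2 ≥ 20.7772  ⇒  n ≥ 22.7772
Smallest integer n = 23

23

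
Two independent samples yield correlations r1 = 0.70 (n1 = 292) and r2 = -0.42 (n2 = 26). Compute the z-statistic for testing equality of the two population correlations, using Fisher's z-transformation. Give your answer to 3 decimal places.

6.070

Fisher z-transforms: z1 = atanh(0.70) = 0.867301, z2 = atanh(-0.42) = -0.447692; difference d = 1.314993
Var(d) = 1/289 + 1/23 = 0.0034602 + 0.0434783 = 0.0469385
z = d/√Var(d) = 1.314993 / √0.0469385 = 1.314993 / 0.216653 = 6.070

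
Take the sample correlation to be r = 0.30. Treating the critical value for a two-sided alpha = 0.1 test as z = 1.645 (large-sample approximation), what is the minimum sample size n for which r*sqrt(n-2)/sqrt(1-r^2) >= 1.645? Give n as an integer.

30

Need r·√(n−2)/√(1−r²) ≥ 1.645
√(n−2) ≥ 1.645·√(1−0.0900) / 0.30 = 1.645·0.953939 / 0.30 = 5.2308
n−2 ≥ 27.3613  ⇒  n ≥ 29.3613
Smallest integer n = 30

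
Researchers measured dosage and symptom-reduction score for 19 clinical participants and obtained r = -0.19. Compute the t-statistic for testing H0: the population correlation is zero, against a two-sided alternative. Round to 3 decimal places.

t = r·√(n−2) / √(1−r²) with r = -0.19, n = 19
  = -0.19·√17 / √(1 − 0.0361)
  = -0.19·4.123106 / 0.981784
  = -0.783390 / 0.981784 = -0.798

-0.798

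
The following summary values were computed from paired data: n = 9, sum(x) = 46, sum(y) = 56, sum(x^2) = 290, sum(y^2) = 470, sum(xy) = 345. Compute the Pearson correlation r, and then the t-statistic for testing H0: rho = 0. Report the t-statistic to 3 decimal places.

2.742

S_xy = nΣxy − ΣxΣy = 9·345 − 46·56 = 3105 − 2576 = 529
S_xx = nΣx² − (Σx)² = 9·290 − 46² = 2610 − 2116 = 494
S_yy = nΣy² − (Σy)² = 9·470 − 56² = 4230 − 3136 = 1094
r = S_xy / √(S_xx·S_yy) = 529 / √(494·1094) = 529 / √540436 = 529 / 735.1435 = 0.7196
t = r·√(n−2)/√(1−r²) = 0.7196·√7 / √(1−0.517824) = 1.903883 / 0.694389 = 2.742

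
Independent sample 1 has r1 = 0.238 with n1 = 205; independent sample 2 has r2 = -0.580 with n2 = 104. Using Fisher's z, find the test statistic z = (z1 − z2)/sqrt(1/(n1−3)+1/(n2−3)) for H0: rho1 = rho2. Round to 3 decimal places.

Fisher z-transforms: z1 = atanh(0.238) = 0.242653, z2 = atanh(-0.580) = -0.662463; difference d = 0.905116
Var(d) = 1/202 + 1/101 = 0.0049505 + 0.0099010 = 0.0148515
z = d/√Var(d) = 0.905116 / √0.0148515 = 0.905116 / 0.121867 = 7.427

7.427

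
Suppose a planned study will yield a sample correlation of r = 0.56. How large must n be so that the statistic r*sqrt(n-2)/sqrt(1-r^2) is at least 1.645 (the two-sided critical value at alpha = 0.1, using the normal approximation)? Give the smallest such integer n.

Need r·√(n−2)/√(1−r²) ≥ 1.645
√(n−2) ≥ 1.645·√(1−0.3136) / 0.56 = 1.645·0.828493 / 0.56 = 2.4337
n−2 ≥ 5.9229  ⇒  n ≥ 7.9229
Smallest integer n = 8

8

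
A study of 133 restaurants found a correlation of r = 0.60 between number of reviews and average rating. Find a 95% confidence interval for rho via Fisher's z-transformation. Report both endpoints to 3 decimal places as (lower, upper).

(0.479, 0.699)

z_r = atanh(0.60) = 0.693147;  SE = 1/√(n−3) = 1/√130 = 0.087706
z-limits: 0.693147 ± 1.960·0.087706 = 0.693147 ± 0.171904 = [0.521243, 0.865051]
ρ-limits: (tanh 0.521243, tanh 0.865051) = (0.479, 0.699)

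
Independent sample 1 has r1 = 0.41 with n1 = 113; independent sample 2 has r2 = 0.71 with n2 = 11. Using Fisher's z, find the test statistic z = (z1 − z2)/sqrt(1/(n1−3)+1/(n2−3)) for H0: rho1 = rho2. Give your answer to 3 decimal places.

Fisher z-transforms: z1 = atanh(0.41) = 0.435611, z2 = atanh(0.71) = 0.887184; difference d = -0.451573
Var(d) = 1/110 + 1/8 = 0.0090909 + 0.1250000 = 0.1340909
z = d/√Var(d) = -0.451573 / √0.1340909 = -0.451573 / 0.366184 = -1.233

-1.233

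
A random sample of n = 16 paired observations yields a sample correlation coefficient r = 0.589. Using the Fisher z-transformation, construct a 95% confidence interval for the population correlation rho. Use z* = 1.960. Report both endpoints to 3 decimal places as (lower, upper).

(0.132, 0.840)

Fisher z: z_r = atanh(r) = ½·ln((1+0.589)/(1−0.589)) = 0.676133
SE(z) = 1/√(n−3) = 1/√13 = 0.277350
95% ⇒ z* = 1.960; margin = 1.960·0.277350 = 0.543606
CI on z-scale: (0.132527, 1.219739)
Back-transform: tanh(0.132527) = 0.131757, tanh(1.219739) = 0.839577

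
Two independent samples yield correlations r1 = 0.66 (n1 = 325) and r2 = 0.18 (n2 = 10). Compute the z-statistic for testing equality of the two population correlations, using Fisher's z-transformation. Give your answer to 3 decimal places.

1.599

z1 = atanh(0.66) = 0.792814,  z2 = atanh(0.18) = 0.181983
SE = √(1/(n1−3) + 1/(n2−3)) = √(1/322 + 1/7) = √(0.0031056 + 0.1428571) = √0.1459627 = 0.382051
z = (z1 − z2)/SE = (0.792814 − 0.181983) / 0.382051 = 0.610831 / 0.382051 = 1.599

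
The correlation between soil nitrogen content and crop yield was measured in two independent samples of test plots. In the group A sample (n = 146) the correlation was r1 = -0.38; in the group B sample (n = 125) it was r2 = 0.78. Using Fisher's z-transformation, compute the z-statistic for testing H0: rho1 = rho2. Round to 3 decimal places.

Fisher z-transforms: z1 = atanh(-0.38) = -0.400060, z2 = atanh(0.78) = 1.045371; difference d = -1.445431
Var(d) = 1/143 + 1/122 = 0.0069930 + 0.0081967 = 0.0151897
z = d/√Var(d) = -1.445431 / √0.0151897 = -1.445431 / 0.123247 = -11.728

-11.728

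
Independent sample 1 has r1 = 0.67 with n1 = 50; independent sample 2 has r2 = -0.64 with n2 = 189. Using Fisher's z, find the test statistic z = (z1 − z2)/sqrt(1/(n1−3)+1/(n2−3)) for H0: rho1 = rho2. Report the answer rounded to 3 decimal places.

Fisher z-transforms: z1 = atanh(0.67) = 0.810743, z2 = atanh(-0.64) = -0.758174; difference d = 1.568917
Var(d) = 1/47 + 1/186 = 0.0212766 + 0.0053763 = 0.0266529
z = d/√Var(d) = 1.568917 / √0.0266529 = 1.568917 / 0.163257 = 9.610

9.610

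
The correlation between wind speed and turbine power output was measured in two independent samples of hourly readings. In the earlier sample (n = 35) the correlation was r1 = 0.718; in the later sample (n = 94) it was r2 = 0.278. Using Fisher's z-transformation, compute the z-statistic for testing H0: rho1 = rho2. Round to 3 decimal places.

3.007

Fisher z-transforms: z1 = atanh(0.718) = 0.903505, z2 = atanh(0.278) = 0.285513; difference d = 0.617992
Var(d) = 1/32 + 1/91 = 0.0312500 + 0.0109890 = 0.0422390
z = d/√Var(d) = 0.617992 / √0.0422390 = 0.617992 / 0.205521 = 3.007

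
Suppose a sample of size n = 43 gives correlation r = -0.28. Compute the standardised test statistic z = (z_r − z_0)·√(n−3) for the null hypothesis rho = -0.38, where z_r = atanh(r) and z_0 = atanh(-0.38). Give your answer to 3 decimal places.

z_r = atanh(-0.28) = -0.287682,  z_0 = atanh(-0.38) = -0.400060
SE = 1/√(n−3) = 1/√40 = 0.158114
z = (z_r − z_0)/SE = (-0.287682 − (-0.400060)) / 0.158114 = 0.112378 / 0.158114 = 0.711

0.711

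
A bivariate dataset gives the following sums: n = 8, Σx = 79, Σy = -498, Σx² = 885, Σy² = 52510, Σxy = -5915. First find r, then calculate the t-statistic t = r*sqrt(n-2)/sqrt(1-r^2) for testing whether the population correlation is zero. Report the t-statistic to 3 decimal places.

Numerator: nΣxy − (Σx)(Σy) = 8·(-5915) − (79)(-498) = -7978
Denominator: √[(nΣx²−(Σx)²)(nΣy²−(Σy)²)]
  nΣx²−(Σx)² = 8·885 − 6241 = 839;  nΣy²−(Σy)² = 8·52510 − 248004 = 172076
  √(839·172076) = √144371764 = 12015.4802
r = -7978 / 12015.4802 = -0.6640
t = r·√(n−2)/√(1−r²) = -0.6640·√6 / √(1−0.440896) = -1.626461 / 0.747733 = -2.175

-2.175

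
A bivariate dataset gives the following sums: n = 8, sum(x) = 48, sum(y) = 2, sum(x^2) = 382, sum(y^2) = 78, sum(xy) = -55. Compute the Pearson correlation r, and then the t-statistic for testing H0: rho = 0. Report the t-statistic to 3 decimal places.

-3.104

Numerator: nΣxy − (Σx)(Σy) = 8·(-55) − (48)(2) = -536
Denominator: √[(nΣx²−(Σx)²)(nΣy²−(Σy)²)]
  nΣx²−(Σx)² = 8·382 − 2304 = 752;  nΣy²−(Σy)² = 8·78 − 4 = 620
  √(752·620) = √466240 = 682.8177
r = -536 / 682.8177 = -0.7850
t = r·√(n−2)/√(1−r²) = -0.7850·√6 / √(1−0.616225) = -1.922849 / 0.619496 = -3.104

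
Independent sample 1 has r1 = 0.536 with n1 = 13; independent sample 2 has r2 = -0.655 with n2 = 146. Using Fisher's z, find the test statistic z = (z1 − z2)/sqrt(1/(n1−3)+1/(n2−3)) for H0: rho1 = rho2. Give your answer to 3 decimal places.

z1 = atanh(0.536) = 0.598526,  z2 = atanh(-0.655) = -0.784006
SE = √(1/(n1−3) + 1/(n2−3)) = √(1/10 + 1/143) = √(0.1000000 + 0.0069930) = √0.1069930 = 0.327098
z = (z1 − z2)/SE = (0.598526 − (-0.784006)) / 0.327098 = 1.382532 / 0.327098 = 4.227

4.227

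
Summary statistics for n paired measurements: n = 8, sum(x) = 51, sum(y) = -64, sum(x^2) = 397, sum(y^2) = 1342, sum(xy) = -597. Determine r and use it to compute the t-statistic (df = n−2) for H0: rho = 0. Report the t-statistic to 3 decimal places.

Numerator: nΣxy − (Σx)(Σy) = 8·(-597) − (51)(-64) = -1512
Denominator: √[(nΣx²−(Σx)²)(nΣy²−(Σy)²)]
  nΣx²−(Σx)² = 8·397 − 2601 = 575;  nΣy²−(Σy)² = 8·1342 − 4096 = 6640
  √(575·6640) = √3818000 = 1953.9703
r = -1512 / 1953.9703 = -0.7738
t = r·√(n−2)/√(1−r²) = -0.7738·√6 / √(1−0.598766) = -1.895415 / 0.633430 = -2.992

-2.992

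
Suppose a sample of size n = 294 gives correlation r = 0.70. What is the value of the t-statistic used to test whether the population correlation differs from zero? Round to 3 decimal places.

16.750

1 − r² = 1 − 0.4900 = 0.5100;  √(1−r²) = 0.714143
√(n−2) = √292 = 17.088007
t = r·√(n−2)/√(1−r²) = 0.70 · 17.088007 / 0.714143 = 16.750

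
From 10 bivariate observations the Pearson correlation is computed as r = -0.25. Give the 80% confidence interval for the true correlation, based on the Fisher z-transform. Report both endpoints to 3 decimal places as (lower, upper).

Fisher z: z_r = atanh(r) = ½·ln((1+(-0.25))/(1−(-0.25))) = -0.255413
SE(z) = 1/√(n−3) = 1/√7 = 0.377964
80% ⇒ z* = 1.282; margin = 1.282·0.377964 = 0.484550
CI on z-scale: (-0.739963, 0.229137)
Back-transform: tanh(-0.739963) = -0.629123, tanh(0.229137) = 0.225209

(-0.629, 0.225)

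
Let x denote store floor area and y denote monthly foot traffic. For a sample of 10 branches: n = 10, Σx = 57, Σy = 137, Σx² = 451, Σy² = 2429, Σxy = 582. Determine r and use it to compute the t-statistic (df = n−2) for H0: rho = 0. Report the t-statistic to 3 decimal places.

Numerator: nΣxy − (Σx)(Σy) = 10·582 − (57)(137) = -1989
Denominator: √[(nΣx²−(Σx)²)(nΣy²−(Σy)²)]
  nΣx²−(Σx)² = 10·451 − 3249 = 1261;  nΣy²−(Σy)² = 10·2429 − 18769 = 5521
  √(1261·5521) = √6961981 = 2638.5566
r = -1989 / 2638.5566 = -0.7538
t = r·√(n−2)/√(1−r²) = -0.7538·√8 / √(1−0.568214) = -2.132068 / 0.657104 = -3.245

-3.245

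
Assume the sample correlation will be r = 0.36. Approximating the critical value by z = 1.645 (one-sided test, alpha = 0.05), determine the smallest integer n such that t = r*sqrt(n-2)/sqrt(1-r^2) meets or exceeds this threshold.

Need r·√(n−2)/√(1−r²) ≥ 1.645
√(n−2) ≥ 1.645·√(1−0.1296) / 0.36 = 1.645·0.932952 / 0.36 = 4.2631
n−2 ≥ 18.1740  ⇒  n ≥ 20.1740
Smallest integer n = 21

21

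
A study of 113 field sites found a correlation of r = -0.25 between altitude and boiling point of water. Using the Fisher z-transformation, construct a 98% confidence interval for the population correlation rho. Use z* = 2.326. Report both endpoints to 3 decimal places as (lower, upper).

z_r = atanh(-0.25) = -0.255413;  SE = 1/√(n−3) = 1/√110 = 0.095346
z-limits: -0.255413 ± 2.326·0.095346 = -0.255413 ± 0.221775 = [-0.477188, -0.033638]
ρ-limits: (tanh -0.477188, tanh -0.033638) = (-0.444, -0.034)

(-0.444, -0.034)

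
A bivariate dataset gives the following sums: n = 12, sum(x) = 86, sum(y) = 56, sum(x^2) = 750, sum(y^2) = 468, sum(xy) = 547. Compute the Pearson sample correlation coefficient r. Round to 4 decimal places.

S_xy = nΣxy − ΣxΣy = 12·547 − 86·56 = 6564 − 4816 = 1748
S_xx = nΣx² − (Σx)² = 12·750 − 86² = 9000 − 7396 = 1604
S_yy = nΣy² − (Σy)² = 12·468 − 56² = 5616 − 3136 = 2480
r = S_xy / √(S_xx·S_yy) = 1748 / √(1604·2480) = 1748 / √3977920 = 1748 / 1994.4724 = 0.8764

0.8764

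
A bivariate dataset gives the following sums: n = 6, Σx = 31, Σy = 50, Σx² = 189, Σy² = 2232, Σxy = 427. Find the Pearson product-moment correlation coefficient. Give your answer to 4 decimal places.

0.7372

S_xy = nΣxy − ΣxΣy = 6·427 − 31·50 = 2562 − 1550 = 1012
S_xx = nΣx² − (Σx)² = 6·189 − 31² = 1134 − 961 = 173
S_yy = nΣy² − (Σy)² = 6·2232 − 50² = 13392 − 2500 = 10892
r = S_xy / √(S_xx·S_yy) = 1012 / √(173·10892) = 1012 / √1884316 = 1012 / 1372.7039 = 0.7372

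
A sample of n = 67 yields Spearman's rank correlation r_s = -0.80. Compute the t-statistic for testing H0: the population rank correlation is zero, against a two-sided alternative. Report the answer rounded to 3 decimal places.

-10.750

1 − r_s² = 1 − 0.6400 = 0.3600;  √(1−r_s²) = 0.600000
√(n−2) = √65 = 8.062258
t = r_s·√(n−2)/√(1−r_s²) = -0.80 · 8.062258 / 0.600000 = -10.750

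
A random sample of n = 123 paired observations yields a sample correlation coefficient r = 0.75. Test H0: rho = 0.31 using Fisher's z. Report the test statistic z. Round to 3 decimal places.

Fisher z: atanh(0.75) = 0.972955, atanh(0.31) = 0.320545
z = (z_r − z_0)·√(n−3) = (0.972955 − 0.320545)·√120 = 0.652410 · 10.954451 = 7.147

7.147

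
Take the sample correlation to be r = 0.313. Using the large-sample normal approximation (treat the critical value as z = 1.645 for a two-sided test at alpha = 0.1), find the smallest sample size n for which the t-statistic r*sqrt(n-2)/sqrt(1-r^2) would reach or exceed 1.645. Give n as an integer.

27

Need r·√(n−2)/√(1−r²) ≥ 1.645
√(n−2) ≥ 1.645·√(1−0.097969) / 0.313 = 1.645·0.949753 / 0.313 = 4.9915
n−2 ≥ 24.9151  ⇒  n ≥ 26.9151
Smallest integer n = 27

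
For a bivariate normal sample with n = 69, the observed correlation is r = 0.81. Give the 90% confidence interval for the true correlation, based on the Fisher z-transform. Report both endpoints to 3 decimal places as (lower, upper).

(0.728, 0.869)

Fisher z: z_r = atanh(r) = ½·ln((1+0.81)/(1−0.81)) = 1.127029
SE(z) = 1/√(n−3) = 1/√66 = 0.123091
90% ⇒ z* = 1.645; margin = 1.645·0.123091 = 0.202485
CI on z-scale: (0.924544, 1.329514)
Back-transform: tanh(0.924544) = 0.728040, tanh(1.329514) = 0.869131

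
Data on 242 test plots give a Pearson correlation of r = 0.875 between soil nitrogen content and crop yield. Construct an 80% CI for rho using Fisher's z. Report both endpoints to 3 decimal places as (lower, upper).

Fisher z: z_r = atanh(r) = ½·ln((1+0.875)/(1−0.875)) = 1.354025
SE(z) = 1/√(n−3) = 1/√239 = 0.064685
80% ⇒ z* = 1.282; margin = 1.282·0.064685 = 0.082926
CI on z-scale: (1.271099, 1.436951)
Back-transform: tanh(1.271099) = 0.854095, tanh(1.436951) = 0.893082

(0.854, 0.893)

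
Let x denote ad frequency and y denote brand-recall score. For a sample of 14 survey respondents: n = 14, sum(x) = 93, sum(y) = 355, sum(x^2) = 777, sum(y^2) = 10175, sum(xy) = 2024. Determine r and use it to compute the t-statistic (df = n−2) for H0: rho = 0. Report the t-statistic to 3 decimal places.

-4.225

Numerator: nΣxy − (Σx)(Σy) = 14·2024 − (93)(355) = -4679
Denominator: √[(nΣx²−(Σx)²)(nΣy²−(Σy)²)]
  nΣx²−(Σx)² = 14·777 − 8649 = 2229;  nΣy²−(Σy)² = 14·10175 − 126025 = 16425
  √(2229·16425) = √36611325 = 6050.7293
r = -4679 / 6050.7293 = -0.7733
t = r·√(n−2)/√(1−r²) = -0.7733·√12 / √(1−0.597993) = -2.678790 / 0.634040 = -4.225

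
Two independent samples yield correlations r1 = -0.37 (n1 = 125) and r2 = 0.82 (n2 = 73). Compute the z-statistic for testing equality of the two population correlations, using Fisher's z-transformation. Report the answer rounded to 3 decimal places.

Fisher z-transforms: z1 = atanh(-0.37) = -0.388423, z2 = atanh(0.82) = 1.156817; difference d = -1.545240
Var(d) = 1/122 + 1/70 = 0.0081967 + 0.0142857 = 0.0224824
z = d/√Var(d) = -1.545240 / √0.0224824 = -1.545240 / 0.149941 = -10.306

-10.306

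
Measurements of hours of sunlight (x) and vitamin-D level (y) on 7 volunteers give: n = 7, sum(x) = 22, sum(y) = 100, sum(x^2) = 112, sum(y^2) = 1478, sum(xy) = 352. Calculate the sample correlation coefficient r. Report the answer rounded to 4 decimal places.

0.8194

S_xy = nΣxy − ΣxΣy = 7·352 − 22·100 = 2464 − 2200 = 264
S_xx = nΣx² − (Σx)² = 7·112 − 22² = 784 − 484 = 300
S_yy = nΣy² − (Σy)² = 7·1478 − 100² = 10346 − 10000 = 346
r = S_xy / √(S_xx·S_yy) = 264 / √(300·346) = 264 / √103800 = 264 / 322.1801 = 0.8194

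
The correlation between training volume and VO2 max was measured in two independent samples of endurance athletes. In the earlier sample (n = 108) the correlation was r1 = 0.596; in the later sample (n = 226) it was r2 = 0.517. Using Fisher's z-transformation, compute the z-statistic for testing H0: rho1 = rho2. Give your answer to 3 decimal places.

0.969

Fisher z-transforms: z1 = atanh(0.596) = 0.686920, z2 = atanh(0.517) = 0.572237; difference d = 0.114683
Var(d) = 1/105 + 1/223 = 0.0095238 + 0.0044843 = 0.0140081
z = d/√Var(d) = 0.114683 / √0.0140081 = 0.114683 / 0.118356 = 0.969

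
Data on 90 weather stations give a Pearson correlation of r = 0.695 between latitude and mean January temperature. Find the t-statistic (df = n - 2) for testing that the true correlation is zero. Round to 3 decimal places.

9.068

t = r·√(n−2) / √(1−r²) with r = 0.695, n = 90
  = 0.695·√88 / √(1 − 0.483025)
  = 0.695·9.380832 / 0.719010
  = 6.519678 / 0.719010 = 9.068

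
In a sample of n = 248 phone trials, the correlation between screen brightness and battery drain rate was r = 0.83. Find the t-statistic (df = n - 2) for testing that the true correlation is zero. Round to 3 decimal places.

23.340

1 − r² = 1 − 0.6889 = 0.3111;  √(1−r²) = 0.557763
√(n−2) = √246 = 15.684387
t = r·√(n−2)/√(1−r²) = 0.83 · 15.684387 / 0.557763 = 23.340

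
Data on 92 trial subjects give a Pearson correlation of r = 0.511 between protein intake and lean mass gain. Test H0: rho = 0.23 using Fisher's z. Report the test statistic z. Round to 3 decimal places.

3.112

Fisher z: atanh(0.511) = 0.564082, atanh(0.23) = 0.234189
z = (z_r − z_0)·√(n−3) = (0.564082 − 0.234189)·√89 = 0.329893 · 9.433981 = 3.112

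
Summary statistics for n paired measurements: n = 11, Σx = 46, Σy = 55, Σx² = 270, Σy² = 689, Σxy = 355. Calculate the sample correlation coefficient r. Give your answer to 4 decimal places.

0.6972

Numerator: nΣxy − (Σx)(Σy) = 11·355 − (46)(55) = 1375
Denominator: √[(nΣx²−(Σx)²)(nΣy²−(Σy)²)]
  nΣx²−(Σx)² = 11·270 − 2116 = 854;  nΣy²−(Σy)² = 11·689 − 3025 = 4554
  √(854·4554) = √3889116 = 1972.0842
r = 1375 / 1972.0842 = 0.6972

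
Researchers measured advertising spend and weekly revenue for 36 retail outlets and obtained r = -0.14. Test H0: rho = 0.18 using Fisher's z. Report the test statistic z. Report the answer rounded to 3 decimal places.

-1.855

Fisher z: atanh(-0.14) = -0.140926, atanh(0.18) = 0.181983
z = (z_r − z_0)·√(n−3) = (-0.140926 − 0.181983)·√33 = -0.322909 · 5.744563 = -1.855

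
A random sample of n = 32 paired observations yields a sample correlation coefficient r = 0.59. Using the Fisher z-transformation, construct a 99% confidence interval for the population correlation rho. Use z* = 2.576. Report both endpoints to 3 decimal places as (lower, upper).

(0.197, 0.820)

Fisher z: z_r = atanh(r) = ½·ln((1+0.59)/(1−0.59)) = 0.677666
SE(z) = 1/√(n−3) = 1/√29 = 0.185695
99% ⇒ z* = 2.576; margin = 2.576·0.185695 = 0.478350
CI on z-scale: (0.199316, 1.156016)
Back-transform: tanh(0.199316) = 0.196718, tanh(1.156016) = 0.819737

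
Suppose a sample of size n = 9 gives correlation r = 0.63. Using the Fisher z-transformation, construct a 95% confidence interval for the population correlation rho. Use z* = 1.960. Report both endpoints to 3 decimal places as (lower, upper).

Fisher z: z_r = atanh(r) = ½·ln((1+0.63)/(1−0.63)) = 0.741416
SE(z) = 1/√(n−3) = 1/√6 = 0.408248
95% ⇒ z* = 1.960; margin = 1.960·0.408248 = 0.800166
CI on z-scale: (-0.058750, 1.541582)
Back-transform: tanh(-0.058750) = -0.058683, tanh(1.541582) = 0.912386

(-0.059, 0.912)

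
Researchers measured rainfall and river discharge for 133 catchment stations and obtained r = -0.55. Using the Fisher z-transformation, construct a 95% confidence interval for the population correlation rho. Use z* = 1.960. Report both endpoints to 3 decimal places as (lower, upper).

Fisher z: z_r = atanh(r) = ½·ln((1+(-0.55))/(1−(-0.55))) = -0.618381
SE(z) = 1/√(n−3) = 1/√130 = 0.087706
95% ⇒ z* = 1.960; margin = 1.960·0.087706 = 0.171904
CI on z-scale: (-0.790285, -0.446477)
Back-transform: tanh(-0.790285) = -0.658570, tanh(-0.446477) = -0.418999

(-0.659, -0.419)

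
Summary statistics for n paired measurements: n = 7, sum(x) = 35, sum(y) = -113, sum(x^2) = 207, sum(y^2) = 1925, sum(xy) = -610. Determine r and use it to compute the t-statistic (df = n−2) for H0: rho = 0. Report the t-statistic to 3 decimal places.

S_xy = nΣxy − ΣxΣy = 7·(-610) − 35·(-113) = -4270 − (-3955) = -315
S_xx = nΣx² − (Σx)² = 7·207 − 35² = 1449 − 1225 = 224
S_yy = nΣy² − (Σy)² = 7·1925 − (-113)² = 13475 − 12769 = 706
r = S_xy / √(S_xx·S_yy) = -315 / √(224·706) = -315 / √158144 = -315 / 397.6732 = -0.7921
t = r·√(n−2)/√(1−r²) = -0.7921·√5 / √(1−0.627422) = -1.771189 / 0.610392 = -2.902

-2.902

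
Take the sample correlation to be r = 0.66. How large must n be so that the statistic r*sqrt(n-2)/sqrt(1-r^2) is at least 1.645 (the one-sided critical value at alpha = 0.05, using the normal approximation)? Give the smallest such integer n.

Need r·√(n−2)/√(1−r²) ≥ 1.645
√(n−2) ≥ 1.645·√(1−0.4356) / 0.66 = 1.645·0.751266 / 0.66 = 1.8725
n−2 ≥ 3.5063  ⇒  n ≥ 5.5063
Smallest integer n = 6

6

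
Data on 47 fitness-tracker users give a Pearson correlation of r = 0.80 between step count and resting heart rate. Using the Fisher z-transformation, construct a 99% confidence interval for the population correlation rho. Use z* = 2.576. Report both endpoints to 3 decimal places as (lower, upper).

(0.611, 0.903)

z_r = atanh(0.80) = 1.098612;  SE = 1/√(n−3) = 1/√44 = 0.150756
z-limits: 1.098612 ± 2.576·0.150756 = 1.098612 ± 0.388347 = [0.710265, 1.486959]
ρ-limits: (tanh 0.710265, tanh 1.486959) = (0.611, 0.903)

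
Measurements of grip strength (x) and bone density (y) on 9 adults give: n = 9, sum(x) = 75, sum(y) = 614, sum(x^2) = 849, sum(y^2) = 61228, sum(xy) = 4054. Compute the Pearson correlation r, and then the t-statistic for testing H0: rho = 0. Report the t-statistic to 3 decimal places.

-1.571

S_xy = nΣxy − ΣxΣy = 9·4054 − 75·614 = 36486 − 46050 = -9564
S_xx = nΣx² − (Σx)² = 9·849 − 75² = 7641 − 5625 = 2016
S_yy = nΣy² − (Σy)² = 9·61228 − 614² = 551052 − 376996 = 174056
r = S_xy / √(S_xx·S_yy) = -9564 / √(2016·174056) = -9564 / √350896896 = -9564 / 18732.2422 = -0.5106
t = r·√(n−2)/√(1−r²) = -0.5106·√7 / √(1−0.260712) = -1.350921 / 0.859819 = -1.571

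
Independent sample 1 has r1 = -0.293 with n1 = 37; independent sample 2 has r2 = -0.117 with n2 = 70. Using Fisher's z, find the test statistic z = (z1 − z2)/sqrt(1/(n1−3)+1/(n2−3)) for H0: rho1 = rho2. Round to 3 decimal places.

z1 = atanh(-0.293) = -0.301845,  z2 = atanh(-0.117) = -0.117538
SE = √(1/(n1−3) + 1/(n2−3)) = √(1/34 + 1/67) = √(0.0294118 + 0.0149254) = √0.0443372 = 0.210564
z = (z1 − z2)/SE = (-0.301845 − (-0.117538)) / 0.210564 = -0.184307 / 0.210564 = -0.875

-0.875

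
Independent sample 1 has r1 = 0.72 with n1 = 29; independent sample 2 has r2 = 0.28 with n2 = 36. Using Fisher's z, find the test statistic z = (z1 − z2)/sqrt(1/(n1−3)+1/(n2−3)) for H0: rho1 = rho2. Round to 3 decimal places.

Fisher z-transforms: z1 = atanh(0.72) = 0.907645, z2 = atanh(0.28) = 0.287682; difference d = 0.619963
Var(d) = 1/26 + 1/33 = 0.0384615 + 0.0303030 = 0.0687645
z = d/√Var(d) = 0.619963 / √0.0687645 = 0.619963 / 0.262230 = 2.364

2.364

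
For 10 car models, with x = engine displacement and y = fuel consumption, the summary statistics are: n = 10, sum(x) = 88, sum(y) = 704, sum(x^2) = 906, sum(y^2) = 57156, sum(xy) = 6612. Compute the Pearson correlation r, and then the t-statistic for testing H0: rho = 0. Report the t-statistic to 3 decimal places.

Numerator: nΣxy − (Σx)(Σy) = 10·6612 − (88)(704) = 4168
Denominator: √[(nΣx²−(Σx)²)(nΣy²−(Σy)²)]
  nΣx²−(Σx)² = 10·906 − 7744 = 1316;  nΣy²−(Σy)² = 10·57156 − 495616 = 75944
  √(1316·75944) = √99942304 = 9997.1148
r = 4168 / 9997.1148 = 0.4169
t = r·√(n−2)/√(1−r²) = 0.4169·√8 / √(1−0.173806) = 1.179171 / 0.908952 = 1.297

1.297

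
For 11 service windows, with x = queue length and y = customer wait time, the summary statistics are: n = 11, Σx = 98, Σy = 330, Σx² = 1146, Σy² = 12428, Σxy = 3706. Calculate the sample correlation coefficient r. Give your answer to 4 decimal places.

0.9222

Numerator: nΣxy − (Σx)(Σy) = 11·3706 − (98)(330) = 8426
Denominator: √[(nΣx²−(Σx)²)(nΣy²−(Σy)²)]
  nΣx²−(Σx)² = 11·1146 − 9604 = 3002;  nΣy²−(Σy)² = 11·12428 − 108900 = 27808
  √(3002·27808) = √83479616 = 9136.7180
r = 8426 / 9136.7180 = 0.9222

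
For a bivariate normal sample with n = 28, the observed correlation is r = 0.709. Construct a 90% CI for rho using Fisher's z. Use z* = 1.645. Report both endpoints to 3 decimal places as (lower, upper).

(0.505, 0.838)

z_r = atanh(0.709) = 0.885170;  SE = 1/√(n−3) = 1/√25 = 0.200000
z-limits: 0.885170 ± 1.645·0.200000 = 0.885170 ± 0.329000 = [0.556170, 1.214170]
ρ-limits: (tanh 0.556170, tanh 1.214170) = (0.505, 0.838)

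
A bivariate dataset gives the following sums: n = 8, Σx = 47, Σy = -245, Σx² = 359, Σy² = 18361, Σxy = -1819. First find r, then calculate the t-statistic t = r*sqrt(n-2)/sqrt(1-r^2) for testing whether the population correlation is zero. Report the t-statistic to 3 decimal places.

Numerator: nΣxy − (Σx)(Σy) = 8·(-1819) − (47)(-245) = -3037
Denominator: √[(nΣx²−(Σx)²)(nΣy²−(Σy)²)]
  nΣx²−(Σx)² = 8·359 − 2209 = 663;  nΣy²−(Σy)² = 8·18361 − 60025 = 86863
  √(663·86863) = √57590169 = 7588.8187
r = -3037 / 7588.8187 = -0.4002
t = r·√(n−2)/√(1−r²) = -0.4002·√6 / √(1−0.160160) = -0.980286 / 0.916428 = -1.070

-1.070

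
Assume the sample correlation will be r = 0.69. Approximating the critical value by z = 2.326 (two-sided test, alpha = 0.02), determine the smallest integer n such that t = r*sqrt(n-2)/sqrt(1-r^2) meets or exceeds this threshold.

r√(n−2)/√(1−r²) ≥ 2.326  ⇔  n−2 ≥ (2.326)²·(1−r²)/r²
(1−r²)/r² = (1−0.4761)/0.4761 = 1.1004
n ≥ 2 + 5.410276·1.1004 = 2 + 5.9535 = 7.9535
⌈7.9535⌉ = 8

8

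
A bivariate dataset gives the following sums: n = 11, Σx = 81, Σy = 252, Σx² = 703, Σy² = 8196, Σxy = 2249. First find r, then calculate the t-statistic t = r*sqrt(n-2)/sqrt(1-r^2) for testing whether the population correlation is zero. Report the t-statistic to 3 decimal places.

Numerator: nΣxy − (Σx)(Σy) = 11·2249 − (81)(252) = 4327
Denominator: √[(nΣx²−(Σx)²)(nΣy²−(Σy)²)]
  nΣx²−(Σx)² = 11·703 − 6561 = 1172;  nΣy²−(Σy)² = 11·8196 − 63504 = 26652
  √(1172·26652) = √31236144 = 5588.9305
r = 4327 / 5588.9305 = 0.7742
t = r·√(n−2)/√(1−r²) = 0.7742·√9 / √(1−0.599386) = 2.322600 / 0.632941 = 3.670

3.670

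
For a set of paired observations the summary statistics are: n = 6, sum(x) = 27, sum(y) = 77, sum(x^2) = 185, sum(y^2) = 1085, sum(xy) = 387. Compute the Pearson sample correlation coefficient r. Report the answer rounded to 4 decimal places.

Numerator: nΣxy − (Σx)(Σy) = 6·387 − (27)(77) = 243
Denominator: √[(nΣx²−(Σx)²)(nΣy²−(Σy)²)]
  nΣx²−(Σx)² = 6·185 − 729 = 381;  nΣy²−(Σy)² = 6·1085 − 5929 = 581
  √(381·581) = √221361 = 470.4902
r = 243 / 470.4902 = 0.5165

0.5165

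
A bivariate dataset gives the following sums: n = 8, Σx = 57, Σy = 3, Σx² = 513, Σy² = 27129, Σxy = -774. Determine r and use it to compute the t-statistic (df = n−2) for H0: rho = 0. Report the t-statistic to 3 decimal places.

Numerator: nΣxy − (Σx)(Σy) = 8·(-774) − (57)(3) = -6363
Denominator: √[(nΣx²−(Σx)²)(nΣy²−(Σy)²)]
  nΣx²−(Σx)² = 8·513 − 3249 = 855;  nΣy²−(Σy)² = 8·27129 − 9 = 217023
  √(855·217023) = √185554665 = 13621.8451
r = -6363 / 13621.8451 = -0.4671
t = r·√(n−2)/√(1−r²) = -0.4671·√6 / √(1−0.218182) = -1.144157 / 0.884205 = -1.294

-1.294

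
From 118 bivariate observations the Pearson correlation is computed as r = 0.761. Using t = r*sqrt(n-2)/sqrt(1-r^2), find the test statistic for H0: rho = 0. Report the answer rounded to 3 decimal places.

12.634

t = r·√(n−2) / √(1−r²) with r = 0.761, n = 118
  = 0.761·√116 / √(1 − 0.579121)
  = 0.761·10.770330 / 0.648752
  = 8.196221 / 0.648752 = 12.634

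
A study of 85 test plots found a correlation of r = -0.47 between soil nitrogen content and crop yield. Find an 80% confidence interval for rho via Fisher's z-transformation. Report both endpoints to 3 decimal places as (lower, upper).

(-0.573, -0.353)

z_r = atanh(-0.47) = -0.510070;  SE = 1/√(n−3) = 1/√82 = 0.110432
z-limits: -0.510070 ± 1.282·0.110432 = -0.510070 ± 0.141574 = [-0.651644, -0.368496]
ρ-limits: (tanh -0.651644, tanh -0.368496) = (-0.573, -0.353)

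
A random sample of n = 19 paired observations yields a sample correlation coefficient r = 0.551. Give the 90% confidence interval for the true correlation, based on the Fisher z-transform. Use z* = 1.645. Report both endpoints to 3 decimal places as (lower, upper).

Fisher z: z_r = atanh(r) = ½·ln((1+0.551)/(1−0.551)) = 0.619816
SE(z) = 1/√(n−3) = 1/√16 = 0.250000
90% ⇒ z* = 1.645; margin = 1.645·0.250000 = 0.411250
CI on z-scale: (0.208566, 1.031066)
Back-transform: tanh(0.208566) = 0.205594, tanh(1.031066) = 0.774336

(0.206, 0.774)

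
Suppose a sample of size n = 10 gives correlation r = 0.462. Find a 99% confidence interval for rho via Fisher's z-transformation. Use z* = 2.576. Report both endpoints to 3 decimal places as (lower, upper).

(-0.441, 0.900)

z_r = atanh(0.462) = 0.499851;  SE = 1/√(n−3) = 1/√7 = 0.377964
z-limits: 0.499851 ± 2.576·0.377964 = 0.499851 ± 0.973635 = [-0.473784, 1.473486]
ρ-limits: (tanh -0.473784, tanh 1.473486) = (-0.441, 0.900)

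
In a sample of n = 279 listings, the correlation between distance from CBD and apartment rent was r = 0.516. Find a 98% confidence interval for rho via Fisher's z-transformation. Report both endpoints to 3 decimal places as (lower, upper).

(0.406, 0.611)

z_r = atanh(0.516) = 0.570873;  SE = 1/√(n−3) = 1/√276 = 0.060193
z-limits: 0.570873 ± 2.326·0.060193 = 0.570873 ± 0.140009 = [0.430864, 0.710882]
ρ-limits: (tanh 0.430864, tanh 0.710882) = (0.406, 0.611)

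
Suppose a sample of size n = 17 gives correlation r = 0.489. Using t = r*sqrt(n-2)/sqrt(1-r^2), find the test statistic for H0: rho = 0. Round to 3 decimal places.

2.171

t = r·√(n−2) / √(1−r²) with r = 0.489, n = 17
  = 0.489·√15 / √(1 − 0.239121)
  = 0.489·3.872983 / 0.872284
  = 1.893889 / 0.872284 = 2.171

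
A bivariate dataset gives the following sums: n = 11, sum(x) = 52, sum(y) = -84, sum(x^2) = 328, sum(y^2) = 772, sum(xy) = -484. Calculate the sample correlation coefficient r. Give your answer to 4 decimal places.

-0.8391

S_xy = nΣxy − ΣxΣy = 11·(-484) − 52·(-84) = -5324 − (-4368) = -956
S_xx = nΣx² − (Σx)² = 11·328 − 52² = 3608 − 2704 = 904
S_yy = nΣy² − (Σy)² = 11·772 − (-84)² = 8492 − 7056 = 1436
r = S_xy / √(S_xx·S_yy) = -956 / √(904·1436) = -956 / √1298144 = -956 / 1139.3612 = -0.8391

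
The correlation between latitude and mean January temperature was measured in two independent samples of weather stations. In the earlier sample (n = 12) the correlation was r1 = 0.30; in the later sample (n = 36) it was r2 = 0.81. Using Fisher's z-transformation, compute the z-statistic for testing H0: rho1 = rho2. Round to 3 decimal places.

-2.174

z1 = atanh(0.30) = 0.309520,  z2 = atanh(0.81) = 1.127029
SE = √(1/(n1−3) + 1/(n2−3)) = √(1/9 + 1/33) = √(0.1111111 + 0.0303030) = √0.1414141 = 0.376051
z = (z1 − z2)/SE = (0.309520 − 1.127029) / 0.376051 = -0.817509 / 0.376051 = -2.174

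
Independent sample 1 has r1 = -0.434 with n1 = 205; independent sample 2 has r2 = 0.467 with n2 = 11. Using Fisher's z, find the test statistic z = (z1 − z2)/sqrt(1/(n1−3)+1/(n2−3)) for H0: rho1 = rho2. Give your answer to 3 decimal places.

Fisher z-transforms: z1 = atanh(-0.434) = -0.464814, z2 = atanh(0.467) = 0.506227; difference d = -0.971041
Var(d) = 1/202 + 1/8 = 0.0049505 + 0.1250000 = 0.1299505
z = d/√Var(d) = -0.971041 / √0.1299505 = -0.971041 / 0.360486 = -2.694

-2.694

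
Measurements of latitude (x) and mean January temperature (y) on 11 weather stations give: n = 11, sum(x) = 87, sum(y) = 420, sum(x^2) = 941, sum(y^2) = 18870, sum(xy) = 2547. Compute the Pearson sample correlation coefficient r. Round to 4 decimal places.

Numerator: nΣxy − (Σx)(Σy) = 11·2547 − (87)(420) = -8523
Denominator: √[(nΣx²−(Σx)²)(nΣy²−(Σy)²)]
  nΣx²−(Σx)² = 11·941 − 7569 = 2782;  nΣy²−(Σy)² = 11·18870 − 176400 = 31170
  √(2782·31170) = √86714940 = 9312.0857
r = -8523 / 9312.0857 = -0.9153

-0.9153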